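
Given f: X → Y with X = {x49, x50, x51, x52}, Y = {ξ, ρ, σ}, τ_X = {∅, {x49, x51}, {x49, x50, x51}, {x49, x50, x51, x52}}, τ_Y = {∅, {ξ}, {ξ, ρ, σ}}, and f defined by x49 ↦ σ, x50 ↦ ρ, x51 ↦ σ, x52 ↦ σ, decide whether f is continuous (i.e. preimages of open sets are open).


f IS continuous.

Compute f^{-1}(U) for each U ∈ τ_Y:
  U = ∅: f^{-1}(U) = ∅ ∈ τ_X ✓.
  U = {ξ}: f^{-1}(U) = ∅ ∈ τ_X ✓.
  U = {ξ, ρ, σ}: f^{-1}(U) = {x49, x50, x51, x52} ∈ τ_X ✓.
Every preimage lies in τ_X, so f IS continuous.


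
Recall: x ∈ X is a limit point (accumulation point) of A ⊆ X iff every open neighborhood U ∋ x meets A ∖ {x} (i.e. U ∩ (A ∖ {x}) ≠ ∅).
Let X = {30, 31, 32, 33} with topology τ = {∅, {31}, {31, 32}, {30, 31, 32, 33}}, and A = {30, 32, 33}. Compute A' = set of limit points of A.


A' = {30, 33}

For each x ∈ X, list the open sets U ∈ τ with x ∈ U, then check whether U ∩ (A ∖ {x}) ≠ ∅ for every such U.
  x = 30: opens ∋ x are {30, 31, 32, 33}; each meets A ∖ {30}, so x IS a limit point.
  x = 31: open {31} ∋ x has {31} ∩ (A ∖ {31}) = ∅, so x is NOT a limit point.
  x = 32: open {31, 32} ∋ x has {31, 32} ∩ (A ∖ {32}) = ∅, so x is NOT a limit point.
  x = 33: opens ∋ x are {30, 31, 32, 33}; each meets A ∖ {33}, so x IS a limit point.
Collecting: A' = {30, 33}.


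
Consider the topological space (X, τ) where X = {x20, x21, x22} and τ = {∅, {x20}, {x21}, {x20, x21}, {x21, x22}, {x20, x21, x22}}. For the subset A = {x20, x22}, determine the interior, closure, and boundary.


int(A) = {x20}, cl(A) = {x20, x22}, ∂A = {x22}.

Closed sets in (X, τ) are complements of opens:
  closed(X, τ) = {∅, {x20}, {x22}, {x20, x22}, {x21, x22}, {x20, x21, x22}}.
int(A) = ⋃ {U ∈ τ : U ⊆ A}. Opens contained in A: ∅, {x20}.
Taking the union of these: int(A) = {x20}.
cl(A) = ⋂ {C closed : A ⊆ C}. Closed sets containing A: {x20, x22}, {x20, x21, x22}.
Intersecting these: cl(A) = {x20, x22}.
∂A = cl(A) ∖ int(A) = {x20, x22} ∖ {x20} = {x22}.


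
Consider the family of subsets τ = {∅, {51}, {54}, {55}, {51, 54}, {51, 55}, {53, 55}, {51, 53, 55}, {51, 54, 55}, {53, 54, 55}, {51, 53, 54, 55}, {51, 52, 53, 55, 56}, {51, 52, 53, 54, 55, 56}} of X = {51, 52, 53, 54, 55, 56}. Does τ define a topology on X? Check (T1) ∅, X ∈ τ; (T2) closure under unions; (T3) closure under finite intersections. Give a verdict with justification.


τ is NOT a topology on X.

Axiom (T1): ∅ ∈ τ? Yes; X ∈ τ? Yes.
Axiom (T2/T3): check pairwise unions and intersections of members of τ.
Counterexample for (T2): {54} ∪ {55} = {54, 55} ∉ τ. Therefore τ is NOT a topology.


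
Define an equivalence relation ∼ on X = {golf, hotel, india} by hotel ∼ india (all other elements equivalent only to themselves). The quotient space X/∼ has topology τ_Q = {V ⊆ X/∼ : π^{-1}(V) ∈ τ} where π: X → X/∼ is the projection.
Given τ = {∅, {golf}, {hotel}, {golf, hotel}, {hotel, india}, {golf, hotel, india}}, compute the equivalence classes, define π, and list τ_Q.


X/∼ = {[golf], [hotel=india]}; |τ_Q| = 4.

Equivalence classes: [golf], [hotel=india].
Quotient map π: X → X/∼ sends golf ↦ [golf], hotel ↦ [hotel=india], india ↦ [hotel=india].
For each subset V ⊆ X/∼, compute π^{-1}(V) ⊆ X and check whether π^{-1}(V) ∈ τ. V is open in τ_Q iff π^{-1}(V) ∈ τ.
  V = {}: π^{-1}(V) = ∅ ∈ τ ✓.
  V = {[golf]}: π^{-1}(V) = {golf} ∈ τ ✓.
  V = {[hotel=india]}: π^{-1}(V) = {hotel, india} ∈ τ ✓.
  V = {[golf], [hotel=india]}: π^{-1}(V) = {golf, hotel, india} ∈ τ ✓.
Open sets in the quotient: τ_Q = {{}, {[golf]}, {[hotel=india]}, {[golf], [hotel=india]}} (4 elements).


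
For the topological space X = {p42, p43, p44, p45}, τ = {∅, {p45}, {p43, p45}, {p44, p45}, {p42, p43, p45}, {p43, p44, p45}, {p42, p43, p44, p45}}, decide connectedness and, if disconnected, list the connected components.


(X, τ) is connected.

Find clopen sets (U ∈ τ with X ∖ U ∈ τ):
  U = ∅, X ∖ U = {p42, p43, p44, p45} — both open, so U is clopen.
  U = {p42, p43, p44, p45}, X ∖ U = ∅ — both open, so U is clopen.
Only trivial clopens (∅ and X) exist, so (X, τ) is connected.
Compute connected components by grouping points that agree on all clopens:
  component: {p42, p43, p44, p45}


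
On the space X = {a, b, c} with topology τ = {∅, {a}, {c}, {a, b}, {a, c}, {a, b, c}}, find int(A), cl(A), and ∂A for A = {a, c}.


int(A) = {a, c}, cl(A) = {a, b, c}, ∂A = {b}.

Closed sets in (X, τ) are complements of opens:
  closed(X, τ) = {∅, {b}, {c}, {a, b}, {b, c}, {a, b, c}}.
int(A) = ⋃ {U ∈ τ : U ⊆ A}. Opens contained in A: ∅, {a}, {c}, {a, c}.
Taking the union of these: int(A) = {a, c}.
cl(A) = ⋂ {C closed : A ⊆ C}. Closed sets containing A: {a, b, c}.
Intersecting these: cl(A) = {a, b, c}.
∂A = cl(A) ∖ int(A) = {a, b, c} ∖ {a, c} = {b}.


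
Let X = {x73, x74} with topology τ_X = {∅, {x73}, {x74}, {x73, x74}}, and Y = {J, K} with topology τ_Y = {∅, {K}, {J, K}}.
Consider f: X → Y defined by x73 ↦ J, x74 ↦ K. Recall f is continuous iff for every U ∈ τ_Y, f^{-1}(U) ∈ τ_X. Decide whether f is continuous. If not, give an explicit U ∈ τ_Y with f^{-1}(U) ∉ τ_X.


f IS continuous.

Compute f^{-1}(U) for each U ∈ τ_Y:
  U = ∅: f^{-1}(U) = ∅ ∈ τ_X ✓.
  U = {K}: f^{-1}(U) = {x74} ∈ τ_X ✓.
  U = {J, K}: f^{-1}(U) = {x73, x74} ∈ τ_X ✓.
Every preimage lies in τ_X, so f IS continuous.


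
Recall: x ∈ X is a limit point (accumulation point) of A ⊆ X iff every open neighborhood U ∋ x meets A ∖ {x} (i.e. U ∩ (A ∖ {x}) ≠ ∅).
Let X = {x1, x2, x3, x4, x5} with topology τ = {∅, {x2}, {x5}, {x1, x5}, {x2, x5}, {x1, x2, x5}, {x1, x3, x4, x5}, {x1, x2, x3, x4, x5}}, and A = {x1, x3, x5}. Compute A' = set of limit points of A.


A' = {x1, x3, x4}

For each x ∈ X, list the open sets U ∈ τ with x ∈ U, then check whether U ∩ (A ∖ {x}) ≠ ∅ for every such U.
  x = x1: opens ∋ x are {x1, x5}, {x1, x2, x5}, {x1, x3, x4, x5}, {x1, x2, x3, x4, x5}; each meets A ∖ {x1}, so x IS a limit point.
  x = x2: open {x2} ∋ x has {x2} ∩ (A ∖ {x2}) = ∅, so x is NOT a limit point.
  x = x3: opens ∋ x are {x1, x3, x4, x5}, {x1, x2, x3, x4, x5}; each meets A ∖ {x3}, so x IS a limit point.
  x = x4: opens ∋ x are {x1, x3, x4, x5}, {x1, x2, x3, x4, x5}; each meets A ∖ {x4}, so x IS a limit point.
  x = x5: open {x5} ∋ x has {x5} ∩ (A ∖ {x5}) = ∅, so x is NOT a limit point.
Collecting: A' = {x1, x3, x4}.


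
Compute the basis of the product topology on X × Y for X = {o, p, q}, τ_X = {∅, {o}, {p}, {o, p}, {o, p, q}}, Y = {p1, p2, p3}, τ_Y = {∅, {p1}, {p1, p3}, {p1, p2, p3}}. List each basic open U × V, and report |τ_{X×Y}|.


Basis B = {∅ × ∅, {o} × {p1}, {p} × {p1}, {o} × {p1, p3}, {o, p} × {p1}, {p} × {p1, p3}, {o} × {p1, p2, p3}, {o, p, q} × {p1}, {p} × {p1, p2, p3}, {o, p} × {p1, p3}, {o, p} × {p1, p2, p3}, {o, p, q} × {p1, p3}, {o, p, q} × {p1, p2, p3}}; |τ_{X×Y}| = 30.

Enumerate products U × V with U ∈ τ_X, V ∈ τ_Y (deduplicated):
  ∅ × ∅ = {} (∅)
  {o} × {p1} = {(o,p1)}
  {p} × {p1} = {(p,p1)}
  {o} × {p1, p3} = {(o,p1), (o,p3)}
  {o, p} × {p1} = {(o,p1), (p,p1)}
  {p} × {p1, p3} = {(p,p1), (p,p3)}
  {o} × {p1, p2, p3} = {(o,p1), (o,p2), (o,p3)}
  {o, p, q} × {p1} = {(o,p1), (p,p1), (q,p1)}
  {p} × {p1, p2, p3} = {(p,p1), (p,p2), (p,p3)}
  {o, p} × {p1, p3} = {(o,p1), (o,p3), (p,p1), (p,p3)}
  {o, p} × {p1, p2, p3} = {(o,p1), (o,p2), (o,p3), (p,p1), (p,p2), (p,p3)}
  {o, p, q} × {p1, p3} = {(o,p1), (o,p3), (p,p1), (p,p3), (q,p1), (q,p3)}
  {o, p, q} × {p1, p2, p3} = {(o,p1), (o,p2), (o,p3), (p,p1), (p,p2), (p,p3), (q,p1), (q,p2), (q,p3)}
These 13 distinct sets form the basis B.
Close under arbitrary unions to get τ_{X×Y}; counting gives |τ_{X×Y}| = 30.


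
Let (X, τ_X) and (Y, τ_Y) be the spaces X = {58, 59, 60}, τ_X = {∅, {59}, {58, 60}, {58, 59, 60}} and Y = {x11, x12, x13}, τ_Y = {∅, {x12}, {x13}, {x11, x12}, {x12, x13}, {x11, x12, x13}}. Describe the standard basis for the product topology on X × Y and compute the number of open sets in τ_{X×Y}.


Basis B = {∅ × ∅, {59} × {x12}, {59} × {x13}, {58, 60} × {x12}, {58, 60} × {x13}, {59} × {x11, x12}, {59} × {x12, x13}, {58, 59, 60} × {x12}, {58, 59, 60} × {x13}, {59} × {x11, x12, x13}, {58, 60} × {x11, x12}, {58, 60} × {x12, x13}, {58, 60} × {x11, x12, x13}, {58, 59, 60} × {x11, x12}, {58, 59, 60} × {x12, x13}, {58, 59, 60} × {x11, x12, x13}}; |τ_{X×Y}| = 36.

Enumerate products U × V with U ∈ τ_X, V ∈ τ_Y (deduplicated):
  ∅ × ∅ = {} (∅)
  {59} × {x12} = {(59,x12)}
  {59} × {x13} = {(59,x13)}
  {58, 60} × {x12} = {(58,x12), (60,x12)}
  {58, 60} × {x13} = {(58,x13), (60,x13)}
  {59} × {x11, x12} = {(59,x11), (59,x12)}
  {59} × {x12, x13} = {(59,x12), (59,x13)}
  {58, 59, 60} × {x12} = {(58,x12), (59,x12), (60,x12)}
  {58, 59, 60} × {x13} = {(58,x13), (59,x13), (60,x13)}
  {59} × {x11, x12, x13} = {(59,x11), (59,x12), (59,x13)}
  {58, 60} × {x11, x12} = {(58,x11), (58,x12), (60,x11), (60,x12)}
  {58, 60} × {x12, x13} = {(58,x12), (58,x13), (60,x12), (60,x13)}
  {58, 60} × {x11, x12, x13} = {(58,x11), (58,x12), (58,x13), (60,x11), (60,x12), (60,x13)}
  {58, 59, 60} × {x11, x12} = {(58,x11), (58,x12), (59,x11), (59,x12), (60,x11), (60,x12)}
  {58, 59, 60} × {x12, x13} = {(58,x12), (58,x13), (59,x12), (59,x13), (60,x12), (60,x13)}
  {58, 59, 60} × {x11, x12, x13} = {(58,x11), (58,x12), (58,x13), (59,x11), (59,x12), (59,x13), (60,x11), (60,x12), (60,x13)}
These 16 distinct sets form the basis B.
Close under arbitrary unions to get τ_{X×Y}; counting gives |τ_{X×Y}| = 36.


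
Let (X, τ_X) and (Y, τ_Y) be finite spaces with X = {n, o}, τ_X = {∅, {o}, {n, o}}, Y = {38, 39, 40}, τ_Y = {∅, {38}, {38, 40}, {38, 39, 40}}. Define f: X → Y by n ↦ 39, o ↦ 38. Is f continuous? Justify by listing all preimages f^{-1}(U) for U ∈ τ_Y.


f IS continuous.

Compute f^{-1}(U) for each U ∈ τ_Y:
  U = ∅: f^{-1}(U) = ∅ ∈ τ_X ✓.
  U = {38}: f^{-1}(U) = {o} ∈ τ_X ✓.
  U = {38, 40}: f^{-1}(U) = {o} ∈ τ_X ✓.
  U = {38, 39, 40}: f^{-1}(U) = {n, o} ∈ τ_X ✓.
Every preimage lies in τ_X, so f IS continuous.


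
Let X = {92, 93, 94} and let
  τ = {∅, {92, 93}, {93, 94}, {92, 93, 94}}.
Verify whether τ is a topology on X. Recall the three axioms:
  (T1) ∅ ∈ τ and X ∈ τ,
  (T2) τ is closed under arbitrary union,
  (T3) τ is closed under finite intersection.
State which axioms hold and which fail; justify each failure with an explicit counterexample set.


τ is NOT a topology on X.

Axiom (T1): ∅ ∈ τ? Yes; X ∈ τ? Yes.
Axiom (T2/T3): check pairwise unions and intersections of members of τ.
Counterexample for (T3): {92, 93} ∩ {93, 94} = {93} ∉ τ. Therefore τ is NOT a topology.


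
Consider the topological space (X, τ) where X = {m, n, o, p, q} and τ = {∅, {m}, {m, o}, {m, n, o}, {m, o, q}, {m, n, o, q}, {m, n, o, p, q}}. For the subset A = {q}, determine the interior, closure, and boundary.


int(A) = ∅, cl(A) = {p, q}, ∂A = {p, q}.

Closed sets in (X, τ) are complements of opens:
  closed(X, τ) = {∅, {p}, {n, p}, {p, q}, {n, p, q}, {n, o, p, q}, {m, n, o, p, q}}.
int(A) = ⋃ {U ∈ τ : U ⊆ A}. Opens contained in A: ∅.
Taking the union of these: int(A) = ∅.
cl(A) = ⋂ {C closed : A ⊆ C}. Closed sets containing A: {p, q}, {n, p, q}, {n, o, p, q}, {m, n, o, p, q}.
Intersecting these: cl(A) = {p, q}.
∂A = cl(A) ∖ int(A) = {p, q} ∖ ∅ = {p, q}.


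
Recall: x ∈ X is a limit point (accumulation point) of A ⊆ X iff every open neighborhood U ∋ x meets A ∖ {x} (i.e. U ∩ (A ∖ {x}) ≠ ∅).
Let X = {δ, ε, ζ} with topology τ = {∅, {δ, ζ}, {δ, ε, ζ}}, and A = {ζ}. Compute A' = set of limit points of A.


A' = {δ, ε}

For each x ∈ X, list the open sets U ∈ τ with x ∈ U, then check whether U ∩ (A ∖ {x}) ≠ ∅ for every such U.
  x = δ: opens ∋ x are {δ, ζ}, {δ, ε, ζ}; each meets A ∖ {δ}, so x IS a limit point.
  x = ε: opens ∋ x are {δ, ε, ζ}; each meets A ∖ {ε}, so x IS a limit point.
  x = ζ: open {δ, ζ} ∋ x has {δ, ζ} ∩ (A ∖ {ζ}) = ∅, so x is NOT a limit point.
Collecting: A' = {δ, ε}.


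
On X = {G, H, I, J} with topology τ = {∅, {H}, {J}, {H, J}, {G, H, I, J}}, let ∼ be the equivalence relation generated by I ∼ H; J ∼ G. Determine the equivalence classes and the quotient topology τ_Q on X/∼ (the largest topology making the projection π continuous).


X/∼ = {[G=J], [H=I]}; |τ_Q| = 2.

Equivalence classes: [G=J], [H=I].
Quotient map π: X → X/∼ sends G ↦ [G=J], H ↦ [H=I], I ↦ [H=I], J ↦ [G=J].
For each subset V ⊆ X/∼, compute π^{-1}(V) ⊆ X and check whether π^{-1}(V) ∈ τ. V is open in τ_Q iff π^{-1}(V) ∈ τ.
  V = {}: π^{-1}(V) = ∅ ∈ τ ✓.
  V = {[G=J]}: π^{-1}(V) = {G, J} ∉ τ ✗.
  V = {[H=I]}: π^{-1}(V) = {H, I} ∉ τ ✗.
  V = {[G=J], [H=I]}: π^{-1}(V) = {G, H, I, J} ∈ τ ✓.
Open sets in the quotient: τ_Q = {{}, {[G=J], [H=I]}} (2 elements).


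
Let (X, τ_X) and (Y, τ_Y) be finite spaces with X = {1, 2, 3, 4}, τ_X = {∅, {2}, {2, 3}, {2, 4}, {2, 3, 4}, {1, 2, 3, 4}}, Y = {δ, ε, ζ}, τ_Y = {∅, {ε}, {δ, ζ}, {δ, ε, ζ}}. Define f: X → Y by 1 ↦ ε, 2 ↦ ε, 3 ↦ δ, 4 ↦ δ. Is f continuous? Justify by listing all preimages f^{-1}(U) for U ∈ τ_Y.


f is NOT continuous.

Compute f^{-1}(U) for each U ∈ τ_Y:
  U = ∅: f^{-1}(U) = ∅ ∈ τ_X ✓.
  U = {ε}: f^{-1}(U) = {1, 2} ∉ τ_X ✗.
  U = {δ, ζ}: f^{-1}(U) = {3, 4} ∉ τ_X ✗.
  U = {δ, ε, ζ}: f^{-1}(U) = {1, 2, 3, 4} ∈ τ_X ✓.
Found U = {ε} with f^{-1}(U) = {1, 2} not in τ_X. Therefore f is NOT continuous.


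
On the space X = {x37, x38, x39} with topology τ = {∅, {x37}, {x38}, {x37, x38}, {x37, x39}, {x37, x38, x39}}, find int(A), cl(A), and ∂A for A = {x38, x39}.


int(A) = {x38}, cl(A) = {x38, x39}, ∂A = {x39}.

Closed sets in (X, τ) are complements of opens:
  closed(X, τ) = {∅, {x38}, {x39}, {x37, x39}, {x38, x39}, {x37, x38, x39}}.
int(A) = ⋃ {U ∈ τ : U ⊆ A}. Opens contained in A: ∅, {x38}.
Taking the union of these: int(A) = {x38}.
cl(A) = ⋂ {C closed : A ⊆ C}. Closed sets containing A: {x38, x39}, {x37, x38, x39}.
Intersecting these: cl(A) = {x38, x39}.
∂A = cl(A) ∖ int(A) = {x38, x39} ∖ {x38} = {x39}.


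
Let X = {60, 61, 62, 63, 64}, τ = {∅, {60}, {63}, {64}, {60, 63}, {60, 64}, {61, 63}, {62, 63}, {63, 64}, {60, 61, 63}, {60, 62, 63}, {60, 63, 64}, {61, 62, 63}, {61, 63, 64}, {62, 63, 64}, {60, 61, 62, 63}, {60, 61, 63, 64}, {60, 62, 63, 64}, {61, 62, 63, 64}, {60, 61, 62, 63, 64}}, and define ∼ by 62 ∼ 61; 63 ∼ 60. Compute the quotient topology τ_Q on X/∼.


X/∼ = {[60=63], [61=62], [64]}; |τ_Q| = 6.

Equivalence classes: [60=63], [61=62], [64].
Quotient map π: X → X/∼ sends 60 ↦ [60=63], 61 ↦ [61=62], 62 ↦ [61=62], 63 ↦ [60=63], 64 ↦ [64].
For each subset V ⊆ X/∼, compute π^{-1}(V) ⊆ X and check whether π^{-1}(V) ∈ τ. V is open in τ_Q iff π^{-1}(V) ∈ τ.
  V = {}: π^{-1}(V) = ∅ ∈ τ ✓.
  V = {[60=63]}: π^{-1}(V) = {60, 63} ∈ τ ✓.
  V = {[61=62]}: π^{-1}(V) = {61, 62} ∉ τ ✗.
  V = {[60=63], [61=62]}: π^{-1}(V) = {60, 61, 62, 63} ∈ τ ✓.
  V = {[64]}: π^{-1}(V) = {64} ∈ τ ✓.
  V = {[60=63], [64]}: π^{-1}(V) = {60, 63, 64} ∈ τ ✓.
  V = {[61=62], [64]}: π^{-1}(V) = {61, 62, 64} ∉ τ ✗.
  V = {[60=63], [61=62], [64]}: π^{-1}(V) = {60, 61, 62, 63, 64} ∈ τ ✓.
Open sets in the quotient: τ_Q = {{}, {[60=63]}, {[60=63], [61=62]}, {[64]}, {[60=63], [64]}, {[60=63], [61=62], [64]}} (6 elements).


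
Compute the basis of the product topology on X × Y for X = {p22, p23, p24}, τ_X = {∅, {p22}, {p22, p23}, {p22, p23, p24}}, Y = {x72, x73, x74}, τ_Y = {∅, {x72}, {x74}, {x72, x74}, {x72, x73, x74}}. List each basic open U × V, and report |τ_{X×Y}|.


Basis B = {∅ × ∅, {p22} × {x72}, {p22} × {x74}, {p22} × {x72, x74}, {p22, p23} × {x72}, {p22, p23} × {x74}, {p22} × {x72, x73, x74}, {p22, p23, p24} × {x72}, {p22, p23, p24} × {x74}, {p22, p23} × {x72, x74}, {p22, p23} × {x72, x73, x74}, {p22, p23, p24} × {x72, x74}, {p22, p23, p24} × {x72, x73, x74}}; |τ_{X×Y}| = 30.

Enumerate products U × V with U ∈ τ_X, V ∈ τ_Y (deduplicated):
  ∅ × ∅ = {} (∅)
  {p22} × {x72} = {(p22,x72)}
  {p22} × {x74} = {(p22,x74)}
  {p22} × {x72, x74} = {(p22,x72), (p22,x74)}
  {p22, p23} × {x72} = {(p22,x72), (p23,x72)}
  {p22, p23} × {x74} = {(p22,x74), (p23,x74)}
  {p22} × {x72, x73, x74} = {(p22,x72), (p22,x73), (p22,x74)}
  {p22, p23, p24} × {x72} = {(p22,x72), (p23,x72), (p24,x72)}
  {p22, p23, p24} × {x74} = {(p22,x74), (p23,x74), (p24,x74)}
  {p22, p23} × {x72, x74} = {(p22,x72), (p22,x74), (p23,x72), (p23,x74)}
  {p22, p23} × {x72, x73, x74} = {(p22,x72), (p22,x73), (p22,x74), (p23,x72), (p23,x73), (p23,x74)}
  {p22, p23, p24} × {x72, x74} = {(p22,x72), (p22,x74), (p23,x72), (p23,x74), (p24,x72), (p24,x74)}
  {p22, p23, p24} × {x72, x73, x74} = {(p22,x72), (p22,x73), (p22,x74), (p23,x72), (p23,x73), (p23,x74), (p24,x72), (p24,x73), (p24,x74)}
These 13 distinct sets form the basis B.
Close under arbitrary unions to get τ_{X×Y}; counting gives |τ_{X×Y}| = 30.


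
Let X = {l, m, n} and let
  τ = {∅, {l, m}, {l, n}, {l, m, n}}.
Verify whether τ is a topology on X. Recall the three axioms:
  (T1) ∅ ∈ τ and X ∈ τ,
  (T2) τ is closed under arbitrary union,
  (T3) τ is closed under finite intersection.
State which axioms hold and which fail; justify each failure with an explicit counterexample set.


τ is NOT a topology on X.

Axiom (T1): ∅ ∈ τ? Yes; X ∈ τ? Yes.
Axiom (T2/T3): check pairwise unions and intersections of members of τ.
Counterexample for (T3): {l, m} ∩ {l, n} = {l} ∉ τ. Therefore τ is NOT a topology.


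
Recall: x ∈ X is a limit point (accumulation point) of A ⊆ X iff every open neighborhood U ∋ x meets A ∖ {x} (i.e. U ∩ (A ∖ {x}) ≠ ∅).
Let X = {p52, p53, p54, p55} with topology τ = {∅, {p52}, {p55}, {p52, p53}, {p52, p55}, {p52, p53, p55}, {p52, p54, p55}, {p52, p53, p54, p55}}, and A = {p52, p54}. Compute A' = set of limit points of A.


A' = {p53, p54}

For each x ∈ X, list the open sets U ∈ τ with x ∈ U, then check whether U ∩ (A ∖ {x}) ≠ ∅ for every such U.
  x = p52: open {p52} ∋ x has {p52} ∩ (A ∖ {p52}) = ∅, so x is NOT a limit point.
  x = p53: opens ∋ x are {p52, p53}, {p52, p53, p55}, {p52, p53, p54, p55}; each meets A ∖ {p53}, so x IS a limit point.
  x = p54: opens ∋ x are {p52, p54, p55}, {p52, p53, p54, p55}; each meets A ∖ {p54}, so x IS a limit point.
  x = p55: open {p55} ∋ x has {p55} ∩ (A ∖ {p55}) = ∅, so x is NOT a limit point.
Collecting: A' = {p53, p54}.


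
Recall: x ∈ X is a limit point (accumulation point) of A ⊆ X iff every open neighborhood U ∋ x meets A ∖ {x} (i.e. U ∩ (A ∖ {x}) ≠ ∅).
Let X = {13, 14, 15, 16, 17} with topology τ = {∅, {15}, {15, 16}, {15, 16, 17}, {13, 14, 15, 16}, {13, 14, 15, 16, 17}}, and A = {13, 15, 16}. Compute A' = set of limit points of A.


A' = {13, 14, 16, 17}

For each x ∈ X, list the open sets U ∈ τ with x ∈ U, then check whether U ∩ (A ∖ {x}) ≠ ∅ for every such U.
  x = 13: opens ∋ x are {13, 14, 15, 16}, {13, 14, 15, 16, 17}; each meets A ∖ {13}, so x IS a limit point.
  x = 14: opens ∋ x are {13, 14, 15, 16}, {13, 14, 15, 16, 17}; each meets A ∖ {14}, so x IS a limit point.
  x = 15: open {15} ∋ x has {15} ∩ (A ∖ {15}) = ∅, so x is NOT a limit point.
  x = 16: opens ∋ x are {15, 16}, {15, 16, 17}, {13, 14, 15, 16}, {13, 14, 15, 16, 17}; each meets A ∖ {16}, so x IS a limit point.
  x = 17: opens ∋ x are {15, 16, 17}, {13, 14, 15, 16, 17}; each meets A ∖ {17}, so x IS a limit point.
Collecting: A' = {13, 14, 16, 17}.


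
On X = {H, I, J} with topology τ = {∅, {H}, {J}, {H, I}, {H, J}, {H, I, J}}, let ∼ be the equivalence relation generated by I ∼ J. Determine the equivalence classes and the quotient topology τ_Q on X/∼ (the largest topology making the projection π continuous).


X/∼ = {[H], [I=J]}; |τ_Q| = 3.

Equivalence classes: [H], [I=J].
Quotient map π: X → X/∼ sends H ↦ [H], I ↦ [I=J], J ↦ [I=J].
For each subset V ⊆ X/∼, compute π^{-1}(V) ⊆ X and check whether π^{-1}(V) ∈ τ. V is open in τ_Q iff π^{-1}(V) ∈ τ.
  V = {}: π^{-1}(V) = ∅ ∈ τ ✓.
  V = {[H]}: π^{-1}(V) = {H} ∈ τ ✓.
  V = {[I=J]}: π^{-1}(V) = {I, J} ∉ τ ✗.
  V = {[H], [I=J]}: π^{-1}(V) = {H, I, J} ∈ τ ✓.
Open sets in the quotient: τ_Q = {{}, {[H]}, {[H], [I=J]}} (3 elements).


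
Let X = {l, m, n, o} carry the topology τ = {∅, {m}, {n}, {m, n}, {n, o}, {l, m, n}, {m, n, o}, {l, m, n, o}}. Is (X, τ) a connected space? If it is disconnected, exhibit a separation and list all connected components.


(X, τ) is connected.

Find clopen sets (U ∈ τ with X ∖ U ∈ τ):
  U = ∅, X ∖ U = {l, m, n, o} — both open, so U is clopen.
  U = {l, m, n, o}, X ∖ U = ∅ — both open, so U is clopen.
Only trivial clopens (∅ and X) exist, so (X, τ) is connected.
Compute connected components by grouping points that agree on all clopens:
  component: {l, m, n, o}


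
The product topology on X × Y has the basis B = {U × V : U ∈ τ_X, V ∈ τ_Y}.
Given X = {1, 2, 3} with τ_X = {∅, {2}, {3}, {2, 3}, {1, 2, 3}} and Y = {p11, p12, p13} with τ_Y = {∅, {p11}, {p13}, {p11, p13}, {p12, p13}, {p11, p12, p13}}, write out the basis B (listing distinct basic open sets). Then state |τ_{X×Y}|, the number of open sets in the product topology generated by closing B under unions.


Basis B = {∅ × ∅, {2} × {p11}, {2} × {p13}, {3} × {p11}, {3} × {p13}, {2} × {p11, p13}, {2, 3} × {p11}, {2} × {p12, p13}, {2, 3} × {p13}, {3} × {p11, p13}, {3} × {p12, p13}, {1, 2, 3} × {p11}, {1, 2, 3} × {p13}, {2} × {p11, p12, p13}, {3} × {p11, p12, p13}, {2, 3} × {p11, p13}, {2, 3} × {p12, p13}, {1, 2, 3} × {p11, p13}, {1, 2, 3} × {p12, p13}, {2, 3} × {p11, p12, p13}, {1, 2, 3} × {p11, p12, p13}}; |τ_{X×Y}| = 70.

Enumerate products U × V with U ∈ τ_X, V ∈ τ_Y (deduplicated):
  ∅ × ∅ = {} (∅)
  {2} × {p11} = {(2,p11)}
  {2} × {p13} = {(2,p13)}
  {3} × {p11} = {(3,p11)}
  {3} × {p13} = {(3,p13)}
  {2} × {p11, p13} = {(2,p11), (2,p13)}
  {2, 3} × {p11} = {(2,p11), (3,p11)}
  {2} × {p12, p13} = {(2,p12), (2,p13)}
  {2, 3} × {p13} = {(2,p13), (3,p13)}
  {3} × {p11, p13} = {(3,p11), (3,p13)}
  {3} × {p12, p13} = {(3,p12), (3,p13)}
  {1, 2, 3} × {p11} = {(1,p11), (2,p11), (3,p11)}
  {1, 2, 3} × {p13} = {(1,p13), (2,p13), (3,p13)}
  {2} × {p11, p12, p13} = {(2,p11), (2,p12), (2,p13)}
  {3} × {p11, p12, p13} = {(3,p11), (3,p12), (3,p13)}
  {2, 3} × {p11, p13} = {(2,p11), (2,p13), (3,p11), (3,p13)}
  {2, 3} × {p12, p13} = {(2,p12), (2,p13), (3,p12), (3,p13)}
  {1, 2, 3} × {p11, p13} = {(1,p11), (1,p13), (2,p11), (2,p13), (3,p11), (3,p13)}
  {1, 2, 3} × {p12, p13} = {(1,p12), (1,p13), (2,p12), (2,p13), (3,p12), (3,p13)}
  {2, 3} × {p11, p12, p13} = {(2,p11), (2,p12), (2,p13), (3,p11), (3,p12), (3,p13)}
  {1, 2, 3} × {p11, p12, p13} = {(1,p11), (1,p12), (1,p13), (2,p11), (2,p12), (2,p13), (3,p11), (3,p12), (3,p13)}
These 21 distinct sets form the basis B.
Close under arbitrary unions to get τ_{X×Y}; counting gives |τ_{X×Y}| = 70.


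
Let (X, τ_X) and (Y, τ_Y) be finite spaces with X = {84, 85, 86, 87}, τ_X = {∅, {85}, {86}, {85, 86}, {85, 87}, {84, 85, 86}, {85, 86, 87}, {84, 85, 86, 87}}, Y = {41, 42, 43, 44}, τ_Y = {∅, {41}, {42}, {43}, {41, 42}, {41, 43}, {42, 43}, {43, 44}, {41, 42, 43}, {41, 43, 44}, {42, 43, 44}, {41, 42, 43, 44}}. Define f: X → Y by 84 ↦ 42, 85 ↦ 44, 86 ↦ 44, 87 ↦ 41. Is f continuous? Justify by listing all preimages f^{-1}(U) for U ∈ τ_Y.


f is NOT continuous.

Compute f^{-1}(U) for each U ∈ τ_Y:
  U = ∅: f^{-1}(U) = ∅ ∈ τ_X ✓.
  U = {41}: f^{-1}(U) = {87} ∉ τ_X ✗.
  U = {42}: f^{-1}(U) = {84} ∉ τ_X ✗.
  U = {43}: f^{-1}(U) = ∅ ∈ τ_X ✓.
  U = {41, 42}: f^{-1}(U) = {84, 87} ∉ τ_X ✗.
  U = {41, 43}: f^{-1}(U) = {87} ∉ τ_X ✗.
  U = {42, 43}: f^{-1}(U) = {84} ∉ τ_X ✗.
  U = {43, 44}: f^{-1}(U) = {85, 86} ∈ τ_X ✓.
  U = {41, 42, 43}: f^{-1}(U) = {84, 87} ∉ τ_X ✗.
  U = {41, 43, 44}: f^{-1}(U) = {85, 86, 87} ∈ τ_X ✓.
  U = {42, 43, 44}: f^{-1}(U) = {84, 85, 86} ∈ τ_X ✓.
  U = {41, 42, 43, 44}: f^{-1}(U) = {84, 85, 86, 87} ∈ τ_X ✓.
Found U = {41} with f^{-1}(U) = {87} not in τ_X. Therefore f is NOT continuous.


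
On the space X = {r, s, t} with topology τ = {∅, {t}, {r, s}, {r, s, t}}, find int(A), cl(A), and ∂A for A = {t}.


int(A) = {t}, cl(A) = {t}, ∂A = ∅.

Closed sets in (X, τ) are complements of opens:
  closed(X, τ) = {∅, {t}, {r, s}, {r, s, t}}.
int(A) = ⋃ {U ∈ τ : U ⊆ A}. Opens contained in A: ∅, {t}.
Taking the union of these: int(A) = {t}.
cl(A) = ⋂ {C closed : A ⊆ C}. Closed sets containing A: {t}, {r, s, t}.
Intersecting these: cl(A) = {t}.
∂A = cl(A) ∖ int(A) = {t} ∖ {t} = ∅.


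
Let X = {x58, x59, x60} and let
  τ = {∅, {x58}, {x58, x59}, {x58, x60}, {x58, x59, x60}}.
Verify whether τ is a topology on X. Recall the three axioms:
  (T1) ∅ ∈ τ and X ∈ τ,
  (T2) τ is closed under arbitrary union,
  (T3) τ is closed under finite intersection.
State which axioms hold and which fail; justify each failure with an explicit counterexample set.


τ IS a topology on X.

Axiom (T1): ∅ ∈ τ? Yes; X ∈ τ? Yes.
Axiom (T2/T3): check pairwise unions and intersections of members of τ.
All pairwise intersections and unions checked — each lies in τ. Therefore τ satisfies (T1), (T2), (T3): it IS a topology on X.


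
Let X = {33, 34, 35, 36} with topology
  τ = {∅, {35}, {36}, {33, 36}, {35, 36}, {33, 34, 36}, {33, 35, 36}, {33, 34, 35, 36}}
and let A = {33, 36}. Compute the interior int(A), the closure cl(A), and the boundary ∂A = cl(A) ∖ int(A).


int(A) = {33, 36}, cl(A) = {33, 34, 36}, ∂A = {34}.

Closed sets in (X, τ) are complements of opens:
  closed(X, τ) = {∅, {34}, {35}, {33, 34}, {34, 35}, {33, 34, 35}, {33, 34, 36}, {33, 34, 35, 36}}.
int(A) = ⋃ {U ∈ τ : U ⊆ A}. Opens contained in A: ∅, {36}, {33, 36}.
Taking the union of these: int(A) = {33, 36}.
cl(A) = ⋂ {C closed : A ⊆ C}. Closed sets containing A: {33, 34, 36}, {33, 34, 35, 36}.
Intersecting these: cl(A) = {33, 34, 36}.
∂A = cl(A) ∖ int(A) = {33, 34, 36} ∖ {33, 36} = {34}.


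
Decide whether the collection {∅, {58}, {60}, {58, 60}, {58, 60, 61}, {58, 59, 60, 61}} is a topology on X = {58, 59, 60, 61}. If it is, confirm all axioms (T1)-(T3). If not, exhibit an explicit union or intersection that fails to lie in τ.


τ IS a topology on X.

Axiom (T1): ∅ ∈ τ? Yes; X ∈ τ? Yes.
Axiom (T2/T3): check pairwise unions and intersections of members of τ.
All pairwise intersections and unions checked — each lies in τ. Therefore τ satisfies (T1), (T2), (T3): it IS a topology on X.


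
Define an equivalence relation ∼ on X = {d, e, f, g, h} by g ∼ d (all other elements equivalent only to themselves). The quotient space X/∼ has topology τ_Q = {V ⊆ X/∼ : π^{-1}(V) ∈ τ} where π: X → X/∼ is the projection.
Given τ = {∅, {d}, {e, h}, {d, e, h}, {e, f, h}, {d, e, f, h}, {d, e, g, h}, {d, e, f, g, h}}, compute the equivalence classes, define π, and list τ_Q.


X/∼ = {[d=g], [e], [f], [h]}; |τ_Q| = 5.

Equivalence classes: [d=g], [e], [f], [h].
Quotient map π: X → X/∼ sends d ↦ [d=g], e ↦ [e], f ↦ [f], g ↦ [d=g], h ↦ [h].
For each subset V ⊆ X/∼, compute π^{-1}(V) ⊆ X and check whether π^{-1}(V) ∈ τ. V is open in τ_Q iff π^{-1}(V) ∈ τ.
  V = {}: π^{-1}(V) = ∅ ∈ τ ✓.
  V = {[d=g]}: π^{-1}(V) = {d, g} ∉ τ ✗.
  V = {[e]}: π^{-1}(V) = {e} ∉ τ ✗.
  V = {[d=g], [e]}: π^{-1}(V) = {d, e, g} ∉ τ ✗.
  V = {[f]}: π^{-1}(V) = {f} ∉ τ ✗.
  V = {[d=g], [f]}: π^{-1}(V) = {d, f, g} ∉ τ ✗.
  V = {[e], [f]}: π^{-1}(V) = {e, f} ∉ τ ✗.
  V = {[d=g], [e], [f]}: π^{-1}(V) = {d, e, f, g} ∉ τ ✗.
  V = {[h]}: π^{-1}(V) = {h} ∉ τ ✗.
  V = {[d=g], [h]}: π^{-1}(V) = {d, g, h} ∉ τ ✗.
  V = {[e], [h]}: π^{-1}(V) = {e, h} ∈ τ ✓.
  V = {[d=g], [e], [h]}: π^{-1}(V) = {d, e, g, h} ∈ τ ✓.
  V = {[f], [h]}: π^{-1}(V) = {f, h} ∉ τ ✗.
  V = {[d=g], [f], [h]}: π^{-1}(V) = {d, f, g, h} ∉ τ ✗.
  V = {[e], [f], [h]}: π^{-1}(V) = {e, f, h} ∈ τ ✓.
  V = {[d=g], [e], [f], [h]}: π^{-1}(V) = {d, e, f, g, h} ∈ τ ✓.
Open sets in the quotient: τ_Q = {{}, {[e], [h]}, {[d=g], [e], [h]}, {[e], [f], [h]}, {[d=g], [e], [f], [h]}} (5 elements).


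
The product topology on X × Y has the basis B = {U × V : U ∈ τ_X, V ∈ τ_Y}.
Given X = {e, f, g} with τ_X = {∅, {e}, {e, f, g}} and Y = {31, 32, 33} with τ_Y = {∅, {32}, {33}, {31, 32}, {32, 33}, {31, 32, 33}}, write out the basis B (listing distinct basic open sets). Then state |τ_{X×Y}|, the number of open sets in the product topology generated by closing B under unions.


Basis B = {∅ × ∅, {e} × {32}, {e} × {33}, {e} × {31, 32}, {e} × {32, 33}, {e} × {31, 32, 33}, {e, f, g} × {32}, {e, f, g} × {33}, {e, f, g} × {31, 32}, {e, f, g} × {32, 33}, {e, f, g} × {31, 32, 33}}; |τ_{X×Y}| = 18.

Enumerate products U × V with U ∈ τ_X, V ∈ τ_Y (deduplicated):
  ∅ × ∅ = {} (∅)
  {e} × {32} = {(e,32)}
  {e} × {33} = {(e,33)}
  {e} × {31, 32} = {(e,31), (e,32)}
  {e} × {32, 33} = {(e,32), (e,33)}
  {e} × {31, 32, 33} = {(e,31), (e,32), (e,33)}
  {e, f, g} × {32} = {(e,32), (f,32), (g,32)}
  {e, f, g} × {33} = {(e,33), (f,33), (g,33)}
  {e, f, g} × {31, 32} = {(e,31), (e,32), (f,31), (f,32), (g,31), (g,32)}
  {e, f, g} × {32, 33} = {(e,32), (e,33), (f,32), (f,33), (g,32), (g,33)}
  {e, f, g} × {31, 32, 33} = {(e,31), (e,32), (e,33), (f,31), (f,32), (f,33), (g,31), (g,32), (g,33)}
These 11 distinct sets form the basis B.
Close under arbitrary unions to get τ_{X×Y}; counting gives |τ_{X×Y}| = 18.


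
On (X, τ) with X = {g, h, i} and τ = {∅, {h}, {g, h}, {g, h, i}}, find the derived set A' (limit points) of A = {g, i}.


A' = {i}

For each x ∈ X, list the open sets U ∈ τ with x ∈ U, then check whether U ∩ (A ∖ {x}) ≠ ∅ for every such U.
  x = g: open {g, h} ∋ x has {g, h} ∩ (A ∖ {g}) = ∅, so x is NOT a limit point.
  x = h: open {h} ∋ x has {h} ∩ (A ∖ {h}) = ∅, so x is NOT a limit point.
  x = i: opens ∋ x are {g, h, i}; each meets A ∖ {i}, so x IS a limit point.
Collecting: A' = {i}.


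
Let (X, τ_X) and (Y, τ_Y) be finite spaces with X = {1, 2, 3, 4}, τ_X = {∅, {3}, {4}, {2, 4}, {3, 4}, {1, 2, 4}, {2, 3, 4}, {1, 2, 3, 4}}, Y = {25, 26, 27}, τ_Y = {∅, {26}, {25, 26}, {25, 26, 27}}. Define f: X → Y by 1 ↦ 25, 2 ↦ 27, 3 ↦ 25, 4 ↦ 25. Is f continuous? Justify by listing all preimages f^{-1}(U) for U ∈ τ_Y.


f is NOT continuous.

Compute f^{-1}(U) for each U ∈ τ_Y:
  U = ∅: f^{-1}(U) = ∅ ∈ τ_X ✓.
  U = {26}: f^{-1}(U) = ∅ ∈ τ_X ✓.
  U = {25, 26}: f^{-1}(U) = {1, 3, 4} ∉ τ_X ✗.
  U = {25, 26, 27}: f^{-1}(U) = {1, 2, 3, 4} ∈ τ_X ✓.
Found U = {25, 26} with f^{-1}(U) = {1, 3, 4} not in τ_X. Therefore f is NOT continuous.


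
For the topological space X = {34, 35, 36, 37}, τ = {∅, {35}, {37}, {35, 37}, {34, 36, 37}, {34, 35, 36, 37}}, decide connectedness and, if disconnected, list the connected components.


(X, τ) is disconnected; components = [{35}, {34, 36, 37}].

Find clopen sets (U ∈ τ with X ∖ U ∈ τ):
  U = ∅, X ∖ U = {34, 35, 36, 37} — both open, so U is clopen.
  U = {35}, X ∖ U = {34, 36, 37} — both open, so U is clopen.
  U = {34, 36, 37}, X ∖ U = {35} — both open, so U is clopen.
  U = {34, 35, 36, 37}, X ∖ U = ∅ — both open, so U is clopen.
Nontrivial clopen(s) exist: e.g. {34, 36, 37}. So (X, τ) is disconnected.
Compute connected components by grouping points that agree on all clopens:
  component: {35}
  component: {34, 36, 37}


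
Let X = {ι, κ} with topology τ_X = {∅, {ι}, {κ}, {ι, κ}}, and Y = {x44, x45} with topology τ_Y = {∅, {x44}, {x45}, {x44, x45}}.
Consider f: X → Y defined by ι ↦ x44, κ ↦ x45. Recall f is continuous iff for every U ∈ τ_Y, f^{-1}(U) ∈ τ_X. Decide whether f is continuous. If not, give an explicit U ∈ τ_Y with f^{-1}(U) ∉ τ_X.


f IS continuous.

Compute f^{-1}(U) for each U ∈ τ_Y:
  U = ∅: f^{-1}(U) = ∅ ∈ τ_X ✓.
  U = {x44}: f^{-1}(U) = {ι} ∈ τ_X ✓.
  U = {x45}: f^{-1}(U) = {κ} ∈ τ_X ✓.
  U = {x44, x45}: f^{-1}(U) = {ι, κ} ∈ τ_X ✓.
Every preimage lies in τ_X, so f IS continuous.


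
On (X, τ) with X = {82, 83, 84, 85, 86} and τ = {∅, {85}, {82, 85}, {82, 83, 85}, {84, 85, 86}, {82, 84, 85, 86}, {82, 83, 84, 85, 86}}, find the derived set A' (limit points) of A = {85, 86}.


A' = {82, 83, 84, 86}

For each x ∈ X, list the open sets U ∈ τ with x ∈ U, then check whether U ∩ (A ∖ {x}) ≠ ∅ for every such U.
  x = 82: opens ∋ x are {82, 85}, {82, 83, 85}, {82, 84, 85, 86}, {82, 83, 84, 85, 86}; each meets A ∖ {82}, so x IS a limit point.
  x = 83: opens ∋ x are {82, 83, 85}, {82, 83, 84, 85, 86}; each meets A ∖ {83}, so x IS a limit point.
  x = 84: opens ∋ x are {84, 85, 86}, {82, 84, 85, 86}, {82, 83, 84, 85, 86}; each meets A ∖ {84}, so x IS a limit point.
  x = 85: open {85} ∋ x has {85} ∩ (A ∖ {85}) = ∅, so x is NOT a limit point.
  x = 86: opens ∋ x are {84, 85, 86}, {82, 84, 85, 86}, {82, 83, 84, 85, 86}; each meets A ∖ {86}, so x IS a limit point.
Collecting: A' = {82, 83, 84, 86}.


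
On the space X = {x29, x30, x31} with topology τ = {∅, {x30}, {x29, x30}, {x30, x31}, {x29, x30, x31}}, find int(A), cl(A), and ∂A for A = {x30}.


int(A) = {x30}, cl(A) = {x29, x30, x31}, ∂A = {x29, x31}.

Closed sets in (X, τ) are complements of opens:
  closed(X, τ) = {∅, {x29}, {x31}, {x29, x31}, {x29, x30, x31}}.
int(A) = ⋃ {U ∈ τ : U ⊆ A}. Opens contained in A: ∅, {x30}.
Taking the union of these: int(A) = {x30}.
cl(A) = ⋂ {C closed : A ⊆ C}. Closed sets containing A: {x29, x30, x31}.
Intersecting these: cl(A) = {x29, x30, x31}.
∂A = cl(A) ∖ int(A) = {x29, x30, x31} ∖ {x30} = {x29, x31}.


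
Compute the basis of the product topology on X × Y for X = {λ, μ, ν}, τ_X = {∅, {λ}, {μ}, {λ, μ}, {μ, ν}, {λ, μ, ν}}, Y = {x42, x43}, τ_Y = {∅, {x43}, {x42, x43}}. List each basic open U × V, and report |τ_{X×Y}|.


Basis B = {∅ × ∅, {λ} × {x43}, {μ} × {x43}, {λ} × {x42, x43}, {λ, μ} × {x43}, {μ} × {x42, x43}, {μ, ν} × {x43}, {λ, μ, ν} × {x43}, {λ, μ} × {x42, x43}, {μ, ν} × {x42, x43}, {λ, μ, ν} × {x42, x43}}; |τ_{X×Y}| = 18.

Enumerate products U × V with U ∈ τ_X, V ∈ τ_Y (deduplicated):
  ∅ × ∅ = {} (∅)
  {λ} × {x43} = {(λ,x43)}
  {μ} × {x43} = {(μ,x43)}
  {λ} × {x42, x43} = {(λ,x42), (λ,x43)}
  {λ, μ} × {x43} = {(λ,x43), (μ,x43)}
  {μ} × {x42, x43} = {(μ,x42), (μ,x43)}
  {μ, ν} × {x43} = {(μ,x43), (ν,x43)}
  {λ, μ, ν} × {x43} = {(λ,x43), (μ,x43), (ν,x43)}
  {λ, μ} × {x42, x43} = {(λ,x42), (λ,x43), (μ,x42), (μ,x43)}
  {μ, ν} × {x42, x43} = {(μ,x42), (μ,x43), (ν,x42), (ν,x43)}
  {λ, μ, ν} × {x42, x43} = {(λ,x42), (λ,x43), (μ,x42), (μ,x43), (ν,x42), (ν,x43)}
These 11 distinct sets form the basis B.
Close under arbitrary unions to get τ_{X×Y}; counting gives |τ_{X×Y}| = 18.


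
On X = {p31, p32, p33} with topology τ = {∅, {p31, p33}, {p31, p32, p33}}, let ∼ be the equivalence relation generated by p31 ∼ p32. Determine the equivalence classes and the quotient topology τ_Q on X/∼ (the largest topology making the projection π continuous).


X/∼ = {[p31=p32], [p33]}; |τ_Q| = 2.

Equivalence classes: [p31=p32], [p33].
Quotient map π: X → X/∼ sends p31 ↦ [p31=p32], p32 ↦ [p31=p32], p33 ↦ [p33].
For each subset V ⊆ X/∼, compute π^{-1}(V) ⊆ X and check whether π^{-1}(V) ∈ τ. V is open in τ_Q iff π^{-1}(V) ∈ τ.
  V = {}: π^{-1}(V) = ∅ ∈ τ ✓.
  V = {[p31=p32]}: π^{-1}(V) = {p31, p32} ∉ τ ✗.
  V = {[p33]}: π^{-1}(V) = {p33} ∉ τ ✗.
  V = {[p31=p32], [p33]}: π^{-1}(V) = {p31, p32, p33} ∈ τ ✓.
Open sets in the quotient: τ_Q = {{}, {[p31=p32], [p33]}} (2 elements).


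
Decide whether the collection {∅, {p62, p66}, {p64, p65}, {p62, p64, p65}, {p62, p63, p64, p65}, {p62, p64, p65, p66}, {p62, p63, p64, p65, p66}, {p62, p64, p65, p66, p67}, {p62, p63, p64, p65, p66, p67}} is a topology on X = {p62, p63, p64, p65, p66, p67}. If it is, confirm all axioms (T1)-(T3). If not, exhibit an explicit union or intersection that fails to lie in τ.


τ is NOT a topology on X.

Axiom (T1): ∅ ∈ τ? Yes; X ∈ τ? Yes.
Axiom (T2/T3): check pairwise unions and intersections of members of τ.
Counterexample for (T3): {p62, p66} ∩ {p62, p64, p65} = {p62} ∉ τ. Therefore τ is NOT a topology.


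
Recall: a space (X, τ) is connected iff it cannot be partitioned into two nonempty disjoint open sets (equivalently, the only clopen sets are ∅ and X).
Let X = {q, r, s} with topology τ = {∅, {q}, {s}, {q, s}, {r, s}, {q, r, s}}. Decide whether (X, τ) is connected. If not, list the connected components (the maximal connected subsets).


(X, τ) is disconnected; components = [{q}, {r, s}].

Find clopen sets (U ∈ τ with X ∖ U ∈ τ):
  U = ∅, X ∖ U = {q, r, s} — both open, so U is clopen.
  U = {q}, X ∖ U = {r, s} — both open, so U is clopen.
  U = {r, s}, X ∖ U = {q} — both open, so U is clopen.
  U = {q, r, s}, X ∖ U = ∅ — both open, so U is clopen.
Nontrivial clopen(s) exist: e.g. {q}. So (X, τ) is disconnected.
Compute connected components by grouping points that agree on all clopens:
  component: {q}
  component: {r, s}


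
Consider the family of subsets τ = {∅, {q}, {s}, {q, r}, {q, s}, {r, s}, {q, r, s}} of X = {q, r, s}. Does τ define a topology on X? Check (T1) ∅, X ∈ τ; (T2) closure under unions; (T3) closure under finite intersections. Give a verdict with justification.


τ is NOT a topology on X.

Axiom (T1): ∅ ∈ τ? Yes; X ∈ τ? Yes.
Axiom (T2/T3): check pairwise unions and intersections of members of τ.
Counterexample for (T3): {q, r} ∩ {r, s} = {r} ∉ τ. Therefore τ is NOT a topology.


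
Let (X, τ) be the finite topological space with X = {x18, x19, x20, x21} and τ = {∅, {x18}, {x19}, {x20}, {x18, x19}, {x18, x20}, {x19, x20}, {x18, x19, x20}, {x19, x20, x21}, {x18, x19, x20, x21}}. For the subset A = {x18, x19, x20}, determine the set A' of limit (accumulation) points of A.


A' = {x21}

For each x ∈ X, list the open sets U ∈ τ with x ∈ U, then check whether U ∩ (A ∖ {x}) ≠ ∅ for every such U.
  x = x18: open {x18} ∋ x has {x18} ∩ (A ∖ {x18}) = ∅, so x is NOT a limit point.
  x = x19: open {x19} ∋ x has {x19} ∩ (A ∖ {x19}) = ∅, so x is NOT a limit point.
  x = x20: open {x20} ∋ x has {x20} ∩ (A ∖ {x20}) = ∅, so x is NOT a limit point.
  x = x21: opens ∋ x are {x19, x20, x21}, {x18, x19, x20, x21}; each meets A ∖ {x21}, so x IS a limit point.
Collecting: A' = {x21}.


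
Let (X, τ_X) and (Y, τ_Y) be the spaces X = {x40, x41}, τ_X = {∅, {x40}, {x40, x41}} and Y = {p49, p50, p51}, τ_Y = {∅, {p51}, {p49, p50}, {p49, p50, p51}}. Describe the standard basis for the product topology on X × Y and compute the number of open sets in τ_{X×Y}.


Basis B = {∅ × ∅, {x40} × {p51}, {x40} × {p49, p50}, {x40, x41} × {p51}, {x40} × {p49, p50, p51}, {x40, x41} × {p49, p50}, {x40, x41} × {p49, p50, p51}}; |τ_{X×Y}| = 9.

Enumerate products U × V with U ∈ τ_X, V ∈ τ_Y (deduplicated):
  ∅ × ∅ = {} (∅)
  {x40} × {p51} = {(x40,p51)}
  {x40} × {p49, p50} = {(x40,p49), (x40,p50)}
  {x40, x41} × {p51} = {(x40,p51), (x41,p51)}
  {x40} × {p49, p50, p51} = {(x40,p49), (x40,p50), (x40,p51)}
  {x40, x41} × {p49, p50} = {(x40,p49), (x40,p50), (x41,p49), (x41,p50)}
  {x40, x41} × {p49, p50, p51} = {(x40,p49), (x40,p50), (x40,p51), (x41,p49), (x41,p50), (x41,p51)}
These 7 distinct sets form the basis B.
Close under arbitrary unions to get τ_{X×Y}; counting gives |τ_{X×Y}| = 9.
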